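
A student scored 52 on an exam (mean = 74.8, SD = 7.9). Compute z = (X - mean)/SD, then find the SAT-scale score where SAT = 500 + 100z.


z = (X - mean) / SD = (52 - 74.8) / 7.9
z = -22.8 / 7.9
z = -2.8861
SAT-scale = SAT = 500 + 100z
Carry z at full precision (z = -22.8 / 7.9) into the conversion:
SAT-scale = 500 + 100 * (-22.8 / 7.9) = 500 + -2280 / 7.9
SAT-scale = 500 + -288.6076
SAT-scale = 211.3924

211.3924


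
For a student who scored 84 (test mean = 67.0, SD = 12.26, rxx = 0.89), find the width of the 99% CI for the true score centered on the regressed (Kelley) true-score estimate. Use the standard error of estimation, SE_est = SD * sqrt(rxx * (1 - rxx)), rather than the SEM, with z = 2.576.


True score estimate = 0.89*84 + 0.11*67.0 = 82.13
SE_est = SD * sqrt(rxx * (1 - rxx)) = 12.26 * sqrt(0.89 * 0.11) = 12.26 * sqrt(0.0979) = 3.836028
CI = T_est +/- z * SE_est, so width = 2 * z * SE_est = 2 * 2.576 * 3.836028
Width = 19.7632

19.7632


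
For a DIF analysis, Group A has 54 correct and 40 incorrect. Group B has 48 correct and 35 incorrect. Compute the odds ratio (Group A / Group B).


Odds_A = 54/40 = 1.35
Odds_B = 48/35 = 1.3714
OR = Odds_A / Odds_B = 1.35 / 1.3714
Exactly, OR = (54 * 35) / (40 * 48) = 1890 / 1920
OR = 0.9844

0.9844


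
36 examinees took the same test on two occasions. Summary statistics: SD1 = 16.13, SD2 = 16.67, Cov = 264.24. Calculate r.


r = cov(X,Y) / (SD_X * SD_Y)
r = 264.24 / (16.13 * 16.67)
r = 264.24 / 268.8871
r = 0.9827

0.9827


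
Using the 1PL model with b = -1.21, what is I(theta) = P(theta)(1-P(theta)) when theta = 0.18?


P = 1/(1+exp(-(0.18--1.21))) = 0.8006
I = P*(1-P) = 0.8006 * 0.1994
I = 0.1596

0.1596


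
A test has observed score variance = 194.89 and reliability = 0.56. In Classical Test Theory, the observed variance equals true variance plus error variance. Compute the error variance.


var_true = rxx * var_obs = 0.56 * 194.89 = 109.1384
var_error = var_obs - var_true
var_error = 194.89 - 109.1384
var_error = 85.7516

85.7516


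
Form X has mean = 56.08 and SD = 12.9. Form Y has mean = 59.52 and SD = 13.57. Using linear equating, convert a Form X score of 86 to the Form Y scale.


slope = SD_Y / SD_X = 13.57 / 12.9 ~ 1.0519
intercept = mean_Y - slope * mean_X = 59.52 - (13.57 / 12.9) * 56.08 ~ 0.5273
Y = slope * X + intercept. To avoid rounding drift from the rounded slope/intercept, evaluate the equivalent form Y = mean_Y + SD_Y * (X - mean_X) / SD_X at full precision:
Y = 59.52 + 13.57 * (86 - 56.08) / 12.9
Y = 59.52 + 13.57 * 29.92 / 12.9
Y = 59.52 + 406.0144 / 12.9
Y = 59.52 + 31.474
Y = 90.994

90.994


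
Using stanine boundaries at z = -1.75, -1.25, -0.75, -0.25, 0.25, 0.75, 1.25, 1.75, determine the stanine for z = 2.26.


Stanine boundaries: [-1.75, -1.25, -0.75, -0.25, 0.25, 0.75, 1.25, 1.75]
z = 2.26
Check each boundary:
  z >= -1.75 -> could be stanine 2
  z >= -1.25 -> could be stanine 3
  z >= -0.75 -> could be stanine 4
  z >= -0.25 -> could be stanine 5
  z >= 0.25 -> could be stanine 6
  z >= 0.75 -> could be stanine 7
  z >= 1.25 -> could be stanine 8
  z >= 1.75 -> could be stanine 9
Highest qualifying boundary gives stanine = 9

9


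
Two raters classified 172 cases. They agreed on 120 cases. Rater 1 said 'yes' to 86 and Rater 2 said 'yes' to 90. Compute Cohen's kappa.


P_o = 120/172 = 0.697674
P_e = (86*90 + 86*82) / 29584 = 0.5
kappa = (P_o - P_e) / (1 - P_e)
kappa = (0.697674 - 0.5) / (1 - 0.5)
kappa = 0.3953

0.3953


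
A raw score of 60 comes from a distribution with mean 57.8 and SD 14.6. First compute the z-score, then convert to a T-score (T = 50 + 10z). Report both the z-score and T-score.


z = (X - mean) / SD = (60 - 57.8) / 14.6
z = 2.2 / 14.6
z = 0.1507
T-score = T = 50 + 10z
Carry z at full precision (z = 2.2 / 14.6) into the conversion:
T-score = 50 + 10 * (2.2 / 14.6) = 50 + 22 / 14.6
T-score = 50 + 1.5068
T-score = 51.5068

51.5068


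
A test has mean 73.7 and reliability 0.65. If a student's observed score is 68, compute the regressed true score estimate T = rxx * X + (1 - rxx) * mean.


T_est = rxx * X + (1 - rxx) * mean
T_est = 0.65 * 68 + 0.35 * 73.7
T_est = 44.2 + 25.795
T_est = 69.995

69.995


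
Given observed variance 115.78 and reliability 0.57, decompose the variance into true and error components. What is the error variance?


var_true = rxx * var_obs = 0.57 * 115.78 = 65.9946
var_error = var_obs - var_true
var_error = 115.78 - 65.9946
var_error = 49.7854

49.7854


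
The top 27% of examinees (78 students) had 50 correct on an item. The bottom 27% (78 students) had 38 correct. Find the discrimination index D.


p_upper = 50/78 = 0.641
p_lower = 38/78 = 0.4872
D = 0.641 - 0.4872 = 0.1538

0.1538


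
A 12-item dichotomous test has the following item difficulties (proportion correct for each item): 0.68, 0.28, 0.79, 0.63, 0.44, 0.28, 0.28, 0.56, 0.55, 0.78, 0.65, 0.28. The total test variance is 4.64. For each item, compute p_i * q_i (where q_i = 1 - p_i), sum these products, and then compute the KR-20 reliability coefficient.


For each item, compute p_i * q_i:
  Item 1: 0.68 * 0.32 = 0.2176
  Item 2: 0.28 * 0.72 = 0.2016
  Item 3: 0.79 * 0.21 = 0.1659
  Item 4: 0.63 * 0.37 = 0.2331
  Item 5: 0.44 * 0.56 = 0.2464
  Item 6: 0.28 * 0.72 = 0.2016
  Item 7: 0.28 * 0.72 = 0.2016
  Item 8: 0.56 * 0.44 = 0.2464
  Item 9: 0.55 * 0.45 = 0.2475
  Item 10: 0.78 * 0.22 = 0.1716
  Item 11: 0.65 * 0.35 = 0.2275
  Item 12: 0.28 * 0.72 = 0.2016
Sum(p_i * q_i) = 0.2176 + 0.2016 + 0.1659 + 0.2331 + 0.2464 + 0.2016 + 0.2016 + 0.2464 + 0.2475 + 0.1716 + 0.2275 + 0.2016 = 2.5624
KR-20 = (k/(k-1)) * (1 - Sum(p_i*q_i) / Var_total)
= (12/11) * (1 - 2.5624/4.64)
= 1.0909 * 0.4478
KR-20 = 0.4885

0.4885


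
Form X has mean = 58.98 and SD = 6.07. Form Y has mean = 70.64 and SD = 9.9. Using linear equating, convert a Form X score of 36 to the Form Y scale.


slope = SD_Y / SD_X = 9.9 / 6.07 ~ 1.631
intercept = mean_Y - slope * mean_X = 70.64 - (9.9 / 6.07) * 58.98 ~ -25.5547
Y = slope * X + intercept. To avoid rounding drift from the rounded slope/intercept, evaluate the equivalent form Y = mean_Y + SD_Y * (X - mean_X) / SD_X at full precision:
Y = 70.64 + 9.9 * (36 - 58.98) / 6.07
Y = 70.64 - 9.9 * 22.98 / 6.07
Y = 70.64 - 227.502 / 6.07
Y = 70.64 - 37.4797
Y = 33.1603

33.1603


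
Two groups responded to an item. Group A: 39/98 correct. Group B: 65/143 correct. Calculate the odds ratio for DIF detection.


Odds_A = 39/59 = 0.661
Odds_B = 65/78 = 0.8333
OR = Odds_A / Odds_B = 0.661 / 0.8333
Exactly, OR = (39 * 78) / (59 * 65) = 3042 / 3835
OR = 0.7932

0.7932


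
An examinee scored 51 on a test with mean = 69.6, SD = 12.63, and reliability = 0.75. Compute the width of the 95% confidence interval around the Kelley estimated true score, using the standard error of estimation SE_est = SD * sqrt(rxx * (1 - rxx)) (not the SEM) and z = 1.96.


True score estimate = 0.75*51 + 0.25*69.6 = 55.65
SE_est = SD * sqrt(rxx * (1 - rxx)) = 12.63 * sqrt(0.75 * 0.25) = 12.63 * sqrt(0.1875) = 5.46895
CI = T_est +/- z * SE_est, so width = 2 * z * SE_est = 2 * 1.96 * 5.46895
Width = 21.4383

21.4383


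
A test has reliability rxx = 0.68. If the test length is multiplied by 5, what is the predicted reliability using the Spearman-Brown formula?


r_new = (n * rxx) / (1 + (n-1) * rxx)
r_new = (5 * 0.68) / (1 + 4 * 0.68)
r_new = 3.4 / 3.72
r_new = 0.914

0.914


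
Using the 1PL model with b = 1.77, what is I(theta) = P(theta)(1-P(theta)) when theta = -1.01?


P = 1/(1+exp(-(-1.01-1.77))) = 0.0584
I = P*(1-P) = 0.0584 * 0.9416
I = 0.055

0.055


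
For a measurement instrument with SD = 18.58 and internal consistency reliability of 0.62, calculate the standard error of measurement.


SEM = SD * sqrt(1 - rxx)
SEM = 18.58 * sqrt(1 - 0.62)
SEM = 18.58 * sqrt(0.38) = 18.58 * 0.616441
SEM = 11.4535

11.4535


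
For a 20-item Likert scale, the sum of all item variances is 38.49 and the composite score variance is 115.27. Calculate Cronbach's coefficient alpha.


alpha = (k/(k-1)) * (1 - sum(si^2)/s_total^2)
= (20/19) * (1 - 38.49/115.27)
alpha = 0.7011

0.7011


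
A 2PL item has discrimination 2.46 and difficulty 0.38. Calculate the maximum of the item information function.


For 2PL, max info at theta = b = 0.38
I_max = a^2 / 4 = 2.46^2 / 4
= 6.0516 / 4
I_max = 1.5129

1.5129


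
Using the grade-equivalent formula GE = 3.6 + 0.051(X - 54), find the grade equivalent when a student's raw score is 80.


raw - median = 80 - 54 = 26
slope * diff = 0.051 * 26 = 1.326
GE = 3.6 + 1.326
GE = 4.926

4.926


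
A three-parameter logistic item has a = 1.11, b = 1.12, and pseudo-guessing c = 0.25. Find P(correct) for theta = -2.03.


logit = 1.11*(-2.03 - 1.12) = -3.4965
P* = 1/(1 + exp(--3.4965)) = 0.0294
P = 0.25 + (1 - 0.25) * 0.0294
P = 0.2721

0.2721


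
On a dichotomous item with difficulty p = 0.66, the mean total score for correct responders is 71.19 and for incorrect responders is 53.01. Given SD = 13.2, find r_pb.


q = 1 - p = 0.34
rpb = ((M1 - M0) / SD) * sqrt(p * q)
rpb = ((71.19 - 53.01) / 13.2) * sqrt(0.66 * 0.34)
rpb = 0.6524

0.6524


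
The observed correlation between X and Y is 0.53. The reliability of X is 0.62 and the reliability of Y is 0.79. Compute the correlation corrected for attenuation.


r_corrected = rxy / sqrt(rxx * ryy)
= 0.53 / sqrt(0.62 * 0.79)
= 0.53 / sqrt(0.4898)
= 0.53 / 0.699857
r_corrected = 0.7573

0.7573


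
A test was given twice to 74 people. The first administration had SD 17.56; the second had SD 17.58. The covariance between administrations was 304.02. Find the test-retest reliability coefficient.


r = cov(X,Y) / (SD_X * SD_Y)
r = 304.02 / (17.56 * 17.58)
r = 304.02 / 308.7048
r = 0.9848

0.9848


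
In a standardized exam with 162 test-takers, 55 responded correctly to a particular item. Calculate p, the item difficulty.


Item difficulty p = number correct / total examinees
p = 55 / 162
p = 0.3395

0.3395


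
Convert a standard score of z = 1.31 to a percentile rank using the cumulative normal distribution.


CDF(z) = 0.5 * (1 + erf(z/sqrt(2)))
erf(0.9263) = 0.8098
CDF = 0.9049
Percentile rank = 0.9049 * 100 = 90.49

90.49


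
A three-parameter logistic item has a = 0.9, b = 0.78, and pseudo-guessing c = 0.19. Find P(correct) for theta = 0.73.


logit = 0.9*(0.73 - 0.78) = -0.045
P* = 1/(1 + exp(--0.045)) = 0.4888
P = 0.19 + (1 - 0.19) * 0.4888
P = 0.5859

0.5859


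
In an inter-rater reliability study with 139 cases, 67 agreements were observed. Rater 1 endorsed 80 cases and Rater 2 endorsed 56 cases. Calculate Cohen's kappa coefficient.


P_o = 67/139 = 0.482014
P_e = (80*56 + 59*83) / 19321 = 0.485327
kappa = (P_o - P_e) / (1 - P_e)
kappa = (0.482014 - 0.485327) / (1 - 0.485327)
kappa = -0.0064

-0.0064


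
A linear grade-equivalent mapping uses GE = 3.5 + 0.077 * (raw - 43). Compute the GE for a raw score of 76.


raw - median = 76 - 43 = 33
slope * diff = 0.077 * 33 = 2.541
GE = 3.5 + 2.541
GE = 6.041

6.041


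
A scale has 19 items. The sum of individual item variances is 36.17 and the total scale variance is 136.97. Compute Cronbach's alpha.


alpha = (k/(k-1)) * (1 - sum(si^2)/s_total^2)
= (19/18) * (1 - 36.17/136.97)
alpha = 0.7768

0.7768


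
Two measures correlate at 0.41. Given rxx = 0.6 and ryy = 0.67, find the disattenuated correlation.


r_corrected = rxy / sqrt(rxx * ryy)
= 0.41 / sqrt(0.6 * 0.67)
= 0.41 / sqrt(0.402)
= 0.41 / 0.634035
r_corrected = 0.6467

0.6467


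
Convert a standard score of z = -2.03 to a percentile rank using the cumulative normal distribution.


CDF(z) = 0.5 * (1 + erf(z/sqrt(2)))
erf(-1.4354) = -0.9576
CDF = 0.0212
Percentile rank = 0.0212 * 100 = 2.12

2.12


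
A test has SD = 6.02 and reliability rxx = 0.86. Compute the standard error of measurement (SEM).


SEM = SD * sqrt(1 - rxx)
SEM = 6.02 * sqrt(1 - 0.86)
SEM = 6.02 * sqrt(0.14) = 6.02 * 0.374166
SEM = 2.2525

2.2525


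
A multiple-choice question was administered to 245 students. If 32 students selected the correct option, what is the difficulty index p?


Item difficulty p = number correct / total examinees
p = 32 / 245
p = 0.1306

0.1306


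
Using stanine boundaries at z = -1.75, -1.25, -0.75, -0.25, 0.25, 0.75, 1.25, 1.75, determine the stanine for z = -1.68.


Stanine boundaries: [-1.75, -1.25, -0.75, -0.25, 0.25, 0.75, 1.25, 1.75]
z = -1.68
Check each boundary:
  z >= -1.75 -> could be stanine 2
  z < -1.25
  z < -0.75
  z < -0.25
  z < 0.25
  z < 0.75
  z < 1.25
  z < 1.75
Highest qualifying boundary gives stanine = 2

2


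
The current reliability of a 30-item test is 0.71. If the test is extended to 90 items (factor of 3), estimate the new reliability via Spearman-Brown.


r_new = (n * rxx) / (1 + (n-1) * rxx)
r_new = (3 * 0.71) / (1 + 2 * 0.71)
r_new = 2.13 / 2.42
r_new = 0.8802

0.8802


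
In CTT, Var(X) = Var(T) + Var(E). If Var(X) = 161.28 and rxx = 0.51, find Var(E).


var_true = rxx * var_obs = 0.51 * 161.28 = 82.2528
var_error = var_obs - var_true
var_error = 161.28 - 82.2528
var_error = 79.0272

79.0272


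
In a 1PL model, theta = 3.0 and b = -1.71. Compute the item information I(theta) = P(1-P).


P = 1/(1+exp(-(3.0--1.71))) = 0.9911
I = P*(1-P) = 0.9911 * 0.0089
I = 0.0088

0.0088


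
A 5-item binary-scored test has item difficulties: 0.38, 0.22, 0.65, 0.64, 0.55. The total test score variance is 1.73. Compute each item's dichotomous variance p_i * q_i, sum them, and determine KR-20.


For each item, compute p_i * q_i:
  Item 1: 0.38 * 0.62 = 0.2356
  Item 2: 0.22 * 0.78 = 0.1716
  Item 3: 0.65 * 0.35 = 0.2275
  Item 4: 0.64 * 0.36 = 0.2304
  Item 5: 0.55 * 0.45 = 0.2475
Sum(p_i * q_i) = 0.2356 + 0.1716 + 0.2275 + 0.2304 + 0.2475 = 1.1126
KR-20 = (k/(k-1)) * (1 - Sum(p_i*q_i) / Var_total)
= (5/4) * (1 - 1.1126/1.73)
= 1.25 * 0.3569
KR-20 = 0.4461

0.4461


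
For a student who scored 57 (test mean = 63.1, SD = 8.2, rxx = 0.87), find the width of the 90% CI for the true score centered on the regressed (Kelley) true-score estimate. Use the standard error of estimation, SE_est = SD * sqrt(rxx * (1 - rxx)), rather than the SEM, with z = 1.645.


True score estimate = 0.87*57 + 0.13*63.1 = 57.793
SE_est = SD * sqrt(rxx * (1 - rxx)) = 8.2 * sqrt(0.87 * 0.13) = 8.2 * sqrt(0.1131) = 2.757688
CI = T_est +/- z * SE_est, so width = 2 * z * SE_est = 2 * 1.645 * 2.757688
Width = 9.0728

9.0728


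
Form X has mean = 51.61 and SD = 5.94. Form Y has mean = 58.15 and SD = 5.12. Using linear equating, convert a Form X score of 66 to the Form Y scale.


slope = SD_Y / SD_X = 5.12 / 5.94 ~ 0.862
intercept = mean_Y - slope * mean_X = 58.15 - (5.12 / 5.94) * 51.61 ~ 13.6646
Y = slope * X + intercept. To avoid rounding drift from the rounded slope/intercept, evaluate the equivalent form Y = mean_Y + SD_Y * (X - mean_X) / SD_X at full precision:
Y = 58.15 + 5.12 * (66 - 51.61) / 5.94
Y = 58.15 + 5.12 * 14.39 / 5.94
Y = 58.15 + 73.6768 / 5.94
Y = 58.15 + 12.4035
Y = 70.5535

70.5535


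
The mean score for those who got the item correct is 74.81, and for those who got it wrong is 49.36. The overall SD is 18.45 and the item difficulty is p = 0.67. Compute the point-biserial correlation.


q = 1 - p = 0.33
rpb = ((M1 - M0) / SD) * sqrt(p * q)
rpb = ((74.81 - 49.36) / 18.45) * sqrt(0.67 * 0.33)
rpb = 0.6486

0.6486


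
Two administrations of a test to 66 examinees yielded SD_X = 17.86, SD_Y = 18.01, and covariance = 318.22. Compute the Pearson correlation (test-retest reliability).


r = cov(X,Y) / (SD_X * SD_Y)
r = 318.22 / (17.86 * 18.01)
r = 318.22 / 321.6586
r = 0.9893

0.9893


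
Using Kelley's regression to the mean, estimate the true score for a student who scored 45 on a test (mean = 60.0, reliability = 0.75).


T_est = rxx * X + (1 - rxx) * mean
T_est = 0.75 * 45 + 0.25 * 60.0
T_est = 33.75 + 15.0
T_est = 48.75

48.75


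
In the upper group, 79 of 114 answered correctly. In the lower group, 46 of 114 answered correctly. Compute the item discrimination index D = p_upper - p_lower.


p_upper = 79/114 = 0.693
p_lower = 46/114 = 0.4035
D = 0.693 - 0.4035 = 0.2895

0.2895


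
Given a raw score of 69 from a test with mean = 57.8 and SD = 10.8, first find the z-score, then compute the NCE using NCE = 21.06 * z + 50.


z = (X - mean) / SD = (69 - 57.8) / 10.8
z = 11.2 / 10.8
z = 1.037
NCE = NCE = 21.06z + 50
Carry z at full precision (z = 11.2 / 10.8) into the conversion:
NCE = 21.06 * (11.2 / 10.8) + 50 = 235.872 / 10.8 + 50
NCE = 21.84 + 50
NCE = 71.84

71.84


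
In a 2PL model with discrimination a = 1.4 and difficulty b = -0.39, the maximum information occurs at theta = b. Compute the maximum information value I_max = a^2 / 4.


For 2PL, max info at theta = b = -0.39
I_max = a^2 / 4 = 1.4^2 / 4
= 1.96 / 4
I_max = 0.49

0.49


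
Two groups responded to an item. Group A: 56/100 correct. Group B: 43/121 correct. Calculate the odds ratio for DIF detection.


Odds_A = 56/44 = 1.2727
Odds_B = 43/78 = 0.5513
OR = Odds_A / Odds_B = 1.2727 / 0.5513
Exactly, OR = (56 * 78) / (44 * 43) = 4368 / 1892
OR = 2.3087

2.3087


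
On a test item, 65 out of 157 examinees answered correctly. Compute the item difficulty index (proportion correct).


Item difficulty p = number correct / total examinees
p = 65 / 157
p = 0.414

0.414


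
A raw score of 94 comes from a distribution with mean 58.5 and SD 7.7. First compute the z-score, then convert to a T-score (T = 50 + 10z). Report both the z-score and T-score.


z = (X - mean) / SD = (94 - 58.5) / 7.7
z = 35.5 / 7.7
z = 4.6104
T-score = T = 50 + 10z
Carry z at full precision (z = 35.5 / 7.7) into the conversion:
T-score = 50 + 10 * (35.5 / 7.7) = 50 + 355 / 7.7
T-score = 50 + 46.1039
T-score = 96.1039

96.1039


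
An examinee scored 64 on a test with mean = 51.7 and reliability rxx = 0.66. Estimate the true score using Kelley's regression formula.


T_est = rxx * X + (1 - rxx) * mean
T_est = 0.66 * 64 + 0.34 * 51.7
T_est = 42.24 + 17.578
T_est = 59.818

59.818


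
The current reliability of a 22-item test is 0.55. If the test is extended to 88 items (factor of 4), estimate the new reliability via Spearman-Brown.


r_new = (n * rxx) / (1 + (n-1) * rxx)
r_new = (4 * 0.55) / (1 + 3 * 0.55)
r_new = 2.2 / 2.65
r_new = 0.8302

0.8302


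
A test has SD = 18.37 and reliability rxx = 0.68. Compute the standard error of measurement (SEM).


SEM = SD * sqrt(1 - rxx)
SEM = 18.37 * sqrt(1 - 0.68)
SEM = 18.37 * sqrt(0.32) = 18.37 * 0.565685
SEM = 10.3916

10.3916


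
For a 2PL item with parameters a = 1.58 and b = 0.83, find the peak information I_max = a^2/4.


For 2PL, max info at theta = b = 0.83
I_max = a^2 / 4 = 1.58^2 / 4
= 2.4964 / 4
I_max = 0.6241

0.6241


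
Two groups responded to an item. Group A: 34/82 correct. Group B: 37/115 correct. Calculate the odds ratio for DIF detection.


Odds_A = 34/48 = 0.7083
Odds_B = 37/78 = 0.4744
OR = Odds_A / Odds_B = 0.7083 / 0.4744
Exactly, OR = (34 * 78) / (48 * 37) = 2652 / 1776
OR = 1.4932

1.4932


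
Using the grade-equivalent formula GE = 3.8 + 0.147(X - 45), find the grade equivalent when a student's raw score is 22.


raw - median = 22 - 45 = -23
slope * diff = 0.147 * -23 = -3.381
GE = 3.8 + -3.381
GE = 0.419

0.419


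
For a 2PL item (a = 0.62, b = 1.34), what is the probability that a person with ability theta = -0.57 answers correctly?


a*(theta - b) = 0.62 * (-0.57 - 1.34) = -1.1842
exp(--1.1842) = 3.2681
P = 1 / (1 + 3.2681)
P = 0.2343

0.2343


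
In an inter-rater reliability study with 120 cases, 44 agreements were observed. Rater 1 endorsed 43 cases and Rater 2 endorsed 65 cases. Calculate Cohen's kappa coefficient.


P_o = 44/120 = 0.366667
P_e = (43*65 + 77*55) / 14400 = 0.488194
kappa = (P_o - P_e) / (1 - P_e)
kappa = (0.366667 - 0.488194) / (1 - 0.488194)
kappa = -0.2374

-0.2374


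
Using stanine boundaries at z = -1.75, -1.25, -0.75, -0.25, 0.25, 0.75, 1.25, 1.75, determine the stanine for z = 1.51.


Stanine boundaries: [-1.75, -1.25, -0.75, -0.25, 0.25, 0.75, 1.25, 1.75]
z = 1.51
Check each boundary:
  z >= -1.75 -> could be stanine 2
  z >= -1.25 -> could be stanine 3
  z >= -0.75 -> could be stanine 4
  z >= -0.25 -> could be stanine 5
  z >= 0.25 -> could be stanine 6
  z >= 0.75 -> could be stanine 7
  z >= 1.25 -> could be stanine 8
  z < 1.75
Highest qualifying boundary gives stanine = 8

8


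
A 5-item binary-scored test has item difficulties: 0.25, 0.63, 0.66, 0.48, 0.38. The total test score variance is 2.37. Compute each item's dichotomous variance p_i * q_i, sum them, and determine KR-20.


For each item, compute p_i * q_i:
  Item 1: 0.25 * 0.75 = 0.1875
  Item 2: 0.63 * 0.37 = 0.2331
  Item 3: 0.66 * 0.34 = 0.2244
  Item 4: 0.48 * 0.52 = 0.2496
  Item 5: 0.38 * 0.62 = 0.2356
Sum(p_i * q_i) = 0.1875 + 0.2331 + 0.2244 + 0.2496 + 0.2356 = 1.1302
KR-20 = (k/(k-1)) * (1 - Sum(p_i*q_i) / Var_total)
= (5/4) * (1 - 1.1302/2.37)
= 1.25 * 0.5231
KR-20 = 0.6539

0.6539


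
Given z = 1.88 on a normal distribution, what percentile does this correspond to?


CDF(z) = 0.5 * (1 + erf(z/sqrt(2)))
erf(1.3294) = 0.9399
CDF = 0.9699
Percentile rank = 0.9699 * 100 = 96.99

96.99


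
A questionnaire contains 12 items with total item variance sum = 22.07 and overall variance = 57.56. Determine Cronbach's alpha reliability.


alpha = (k/(k-1)) * (1 - sum(si^2)/s_total^2)
= (12/11) * (1 - 22.07/57.56)
alpha = 0.6726

0.6726


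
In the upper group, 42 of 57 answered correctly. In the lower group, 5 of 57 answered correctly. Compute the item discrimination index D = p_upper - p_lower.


p_upper = 42/57 = 0.7368
p_lower = 5/57 = 0.0877
D = 0.7368 - 0.0877 = 0.6491

0.6491


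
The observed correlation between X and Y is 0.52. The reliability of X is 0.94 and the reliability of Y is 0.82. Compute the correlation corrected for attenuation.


r_corrected = rxy / sqrt(rxx * ryy)
= 0.52 / sqrt(0.94 * 0.82)
= 0.52 / sqrt(0.7708)
= 0.52 / 0.877952
r_corrected = 0.5923

0.5923


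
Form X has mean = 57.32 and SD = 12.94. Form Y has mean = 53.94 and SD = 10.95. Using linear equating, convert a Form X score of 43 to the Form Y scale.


slope = SD_Y / SD_X = 10.95 / 12.94 ~ 0.8462
intercept = mean_Y - slope * mean_X = 53.94 - (10.95 / 12.94) * 57.32 ~ 5.4351
Y = slope * X + intercept. To avoid rounding drift from the rounded slope/intercept, evaluate the equivalent form Y = mean_Y + SD_Y * (X - mean_X) / SD_X at full precision:
Y = 53.94 + 10.95 * (43 - 57.32) / 12.94
Y = 53.94 - 10.95 * 14.32 / 12.94
Y = 53.94 - 156.804 / 12.94
Y = 53.94 - 12.1178
Y = 41.8222

41.8222


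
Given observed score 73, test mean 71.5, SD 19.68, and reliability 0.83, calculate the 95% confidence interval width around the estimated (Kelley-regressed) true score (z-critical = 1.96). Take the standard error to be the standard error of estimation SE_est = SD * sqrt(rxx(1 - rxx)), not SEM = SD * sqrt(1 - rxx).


True score estimate = 0.83*73 + 0.17*71.5 = 72.745
SE_est = SD * sqrt(rxx * (1 - rxx)) = 19.68 * sqrt(0.83 * 0.17) = 19.68 * sqrt(0.1411) = 7.392453
CI = T_est +/- z * SE_est, so width = 2 * z * SE_est = 2 * 1.96 * 7.392453
Width = 28.9784

28.9784


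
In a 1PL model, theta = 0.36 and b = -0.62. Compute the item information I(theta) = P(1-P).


P = 1/(1+exp(-(0.36--0.62))) = 0.7271
I = P*(1-P) = 0.7271 * 0.2729
I = 0.1984

0.1984


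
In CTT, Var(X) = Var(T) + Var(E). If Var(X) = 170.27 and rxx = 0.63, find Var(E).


var_true = rxx * var_obs = 0.63 * 170.27 = 107.2701
var_error = var_obs - var_true
var_error = 170.27 - 107.2701
var_error = 62.9999

62.9999


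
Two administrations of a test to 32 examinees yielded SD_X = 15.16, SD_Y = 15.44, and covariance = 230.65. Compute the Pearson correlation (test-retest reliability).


r = cov(X,Y) / (SD_X * SD_Y)
r = 230.65 / (15.16 * 15.44)
r = 230.65 / 234.0704
r = 0.9854

0.9854


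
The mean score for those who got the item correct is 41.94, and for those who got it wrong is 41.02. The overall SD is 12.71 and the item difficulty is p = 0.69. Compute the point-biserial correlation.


q = 1 - p = 0.31
rpb = ((M1 - M0) / SD) * sqrt(p * q)
rpb = ((41.94 - 41.02) / 12.71) * sqrt(0.69 * 0.31)
rpb = 0.0335

0.0335


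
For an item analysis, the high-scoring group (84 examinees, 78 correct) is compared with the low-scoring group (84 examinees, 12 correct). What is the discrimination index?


p_upper = 78/84 = 0.9286
p_lower = 12/84 = 0.1429
D = 0.9286 - 0.1429 = 0.7857

0.7857


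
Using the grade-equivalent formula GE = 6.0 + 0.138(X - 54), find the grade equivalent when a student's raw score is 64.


raw - median = 64 - 54 = 10
slope * diff = 0.138 * 10 = 1.38
GE = 6.0 + 1.38
GE = 7.38

7.38


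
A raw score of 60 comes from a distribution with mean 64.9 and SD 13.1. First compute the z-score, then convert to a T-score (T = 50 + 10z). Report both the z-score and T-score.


z = (X - mean) / SD = (60 - 64.9) / 13.1
z = -4.9 / 13.1
z = -0.374
T-score = T = 50 + 10z
Carry z at full precision (z = -4.9 / 13.1) into the conversion:
T-score = 50 + 10 * (-4.9 / 13.1) = 50 + -49 / 13.1
T-score = 50 + -3.7405
T-score = 46.2595

46.2595


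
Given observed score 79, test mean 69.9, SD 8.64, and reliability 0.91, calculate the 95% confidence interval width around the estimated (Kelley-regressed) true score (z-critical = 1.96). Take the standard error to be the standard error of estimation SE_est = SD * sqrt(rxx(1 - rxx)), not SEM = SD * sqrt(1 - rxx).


True score estimate = 0.91*79 + 0.09*69.9 = 78.181
SE_est = SD * sqrt(rxx * (1 - rxx)) = 8.64 * sqrt(0.91 * 0.09) = 8.64 * sqrt(0.0819) = 2.47261
CI = T_est +/- z * SE_est, so width = 2 * z * SE_est = 2 * 1.96 * 2.47261
Width = 9.6926

9.6926


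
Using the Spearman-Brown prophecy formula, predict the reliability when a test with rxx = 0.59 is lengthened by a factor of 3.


r_new = (n * rxx) / (1 + (n-1) * rxx)
r_new = (3 * 0.59) / (1 + 2 * 0.59)
r_new = 1.77 / 2.18
r_new = 0.8119

0.8119


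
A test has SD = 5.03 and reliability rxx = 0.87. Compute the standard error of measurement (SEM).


SEM = SD * sqrt(1 - rxx)
SEM = 5.03 * sqrt(1 - 0.87)
SEM = 5.03 * sqrt(0.13) = 5.03 * 0.360555
SEM = 1.8136

1.8136


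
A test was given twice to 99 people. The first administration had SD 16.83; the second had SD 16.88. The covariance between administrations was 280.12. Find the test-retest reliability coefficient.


r = cov(X,Y) / (SD_X * SD_Y)
r = 280.12 / (16.83 * 16.88)
r = 280.12 / 284.0904
r = 0.986

0.986


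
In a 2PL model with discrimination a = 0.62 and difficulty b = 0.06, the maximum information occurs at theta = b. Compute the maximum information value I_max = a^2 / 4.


For 2PL, max info at theta = b = 0.06
I_max = a^2 / 4 = 0.62^2 / 4
= 0.3844 / 4
I_max = 0.0961

0.0961


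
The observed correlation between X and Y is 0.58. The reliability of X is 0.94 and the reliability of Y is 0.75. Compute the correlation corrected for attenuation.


r_corrected = rxy / sqrt(rxx * ryy)
= 0.58 / sqrt(0.94 * 0.75)
= 0.58 / sqrt(0.705)
= 0.58 / 0.839643
r_corrected = 0.6908

0.6908


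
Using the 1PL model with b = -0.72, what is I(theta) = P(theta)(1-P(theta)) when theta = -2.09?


P = 1/(1+exp(-(-2.09--0.72))) = 0.2026
I = P*(1-P) = 0.2026 * 0.7974
I = 0.1616

0.1616


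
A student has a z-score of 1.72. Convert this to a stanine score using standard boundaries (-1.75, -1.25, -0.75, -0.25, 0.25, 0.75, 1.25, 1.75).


Stanine boundaries: [-1.75, -1.25, -0.75, -0.25, 0.25, 0.75, 1.25, 1.75]
z = 1.72
Check each boundary:
  z >= -1.75 -> could be stanine 2
  z >= -1.25 -> could be stanine 3
  z >= -0.75 -> could be stanine 4
  z >= -0.25 -> could be stanine 5
  z >= 0.25 -> could be stanine 6
  z >= 0.75 -> could be stanine 7
  z >= 1.25 -> could be stanine 8
  z < 1.75
Highest qualifying boundary gives stanine = 8

8


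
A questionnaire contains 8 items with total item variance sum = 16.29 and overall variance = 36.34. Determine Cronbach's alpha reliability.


alpha = (k/(k-1)) * (1 - sum(si^2)/s_total^2)
= (8/7) * (1 - 16.29/36.34)
alpha = 0.6306

0.6306


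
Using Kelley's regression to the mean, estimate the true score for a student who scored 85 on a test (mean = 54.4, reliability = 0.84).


T_est = rxx * X + (1 - rxx) * mean
T_est = 0.84 * 85 + 0.16 * 54.4
T_est = 71.4 + 8.704
T_est = 80.104

80.104


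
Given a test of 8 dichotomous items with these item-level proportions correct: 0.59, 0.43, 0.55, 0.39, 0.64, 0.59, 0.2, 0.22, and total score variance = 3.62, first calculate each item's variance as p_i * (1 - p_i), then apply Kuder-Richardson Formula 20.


For each item, compute p_i * q_i:
  Item 1: 0.59 * 0.41 = 0.2419
  Item 2: 0.43 * 0.57 = 0.2451
  Item 3: 0.55 * 0.45 = 0.2475
  Item 4: 0.39 * 0.61 = 0.2379
  Item 5: 0.64 * 0.36 = 0.2304
  Item 6: 0.59 * 0.41 = 0.2419
  Item 7: 0.2 * 0.8 = 0.16
  Item 8: 0.22 * 0.78 = 0.1716
Sum(p_i * q_i) = 0.2419 + 0.2451 + 0.2475 + 0.2379 + 0.2304 + 0.2419 + 0.16 + 0.1716 = 1.7763
KR-20 = (k/(k-1)) * (1 - Sum(p_i*q_i) / Var_total)
= (8/7) * (1 - 1.7763/3.62)
= 1.1429 * 0.5093
KR-20 = 0.5821

0.5821


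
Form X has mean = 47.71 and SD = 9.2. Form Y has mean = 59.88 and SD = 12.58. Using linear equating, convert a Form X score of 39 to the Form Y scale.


slope = SD_Y / SD_X = 12.58 / 9.2 ~ 1.3674
intercept = mean_Y - slope * mean_X = 59.88 - (12.58 / 9.2) * 47.71 ~ -5.3582
Y = slope * X + intercept. To avoid rounding drift from the rounded slope/intercept, evaluate the equivalent form Y = mean_Y + SD_Y * (X - mean_X) / SD_X at full precision:
Y = 59.88 + 12.58 * (39 - 47.71) / 9.2
Y = 59.88 - 12.58 * 8.71 / 9.2
Y = 59.88 - 109.5718 / 9.2
Y = 59.88 - 11.91
Y = 47.97

47.97


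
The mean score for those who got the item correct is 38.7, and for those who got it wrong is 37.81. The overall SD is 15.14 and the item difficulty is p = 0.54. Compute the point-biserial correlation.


q = 1 - p = 0.46
rpb = ((M1 - M0) / SD) * sqrt(p * q)
rpb = ((38.7 - 37.81) / 15.14) * sqrt(0.54 * 0.46)
rpb = 0.0293

0.0293


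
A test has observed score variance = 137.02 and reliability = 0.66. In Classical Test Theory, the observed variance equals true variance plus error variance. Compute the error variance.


var_true = rxx * var_obs = 0.66 * 137.02 = 90.4332
var_error = var_obs - var_true
var_error = 137.02 - 90.4332
var_error = 46.5868

46.5868


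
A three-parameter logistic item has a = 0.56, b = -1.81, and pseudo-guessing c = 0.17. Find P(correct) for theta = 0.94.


logit = 0.56*(0.94 - -1.81) = 1.54
P* = 1/(1 + exp(-1.54)) = 0.8235
P = 0.17 + (1 - 0.17) * 0.8235
P = 0.8535

0.8535


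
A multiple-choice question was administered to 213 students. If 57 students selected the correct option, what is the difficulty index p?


Item difficulty p = number correct / total examinees
p = 57 / 213
p = 0.2676

0.2676


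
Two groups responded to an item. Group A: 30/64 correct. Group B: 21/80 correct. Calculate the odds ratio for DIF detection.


Odds_A = 30/34 = 0.8824
Odds_B = 21/59 = 0.3559
OR = Odds_A / Odds_B = 0.8824 / 0.3559
Exactly, OR = (30 * 59) / (34 * 21) = 1770 / 714
OR = 2.479

2.479


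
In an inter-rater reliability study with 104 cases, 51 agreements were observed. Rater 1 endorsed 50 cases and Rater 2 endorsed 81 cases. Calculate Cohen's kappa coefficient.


P_o = 51/104 = 0.490385
P_e = (50*81 + 54*23) / 10816 = 0.489275
kappa = (P_o - P_e) / (1 - P_e)
kappa = (0.490385 - 0.489275) / (1 - 0.489275)
kappa = 0.0022

0.0022


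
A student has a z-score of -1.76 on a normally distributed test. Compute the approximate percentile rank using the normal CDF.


CDF(z) = 0.5 * (1 + erf(z/sqrt(2)))
erf(-1.2445) = -0.9216
CDF = 0.0392
Percentile rank = 0.0392 * 100 = 3.92

3.92


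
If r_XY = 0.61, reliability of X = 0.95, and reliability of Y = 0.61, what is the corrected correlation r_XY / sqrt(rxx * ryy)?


r_corrected = rxy / sqrt(rxx * ryy)
= 0.61 / sqrt(0.95 * 0.61)
= 0.61 / sqrt(0.5795)
= 0.61 / 0.761249
r_corrected = 0.8013

0.8013


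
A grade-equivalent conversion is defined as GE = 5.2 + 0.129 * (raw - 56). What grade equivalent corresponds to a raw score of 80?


raw - median = 80 - 56 = 24
slope * diff = 0.129 * 24 = 3.096
GE = 5.2 + 3.096
GE = 8.296

8.296


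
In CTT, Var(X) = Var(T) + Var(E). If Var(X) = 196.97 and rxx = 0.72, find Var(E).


var_true = rxx * var_obs = 0.72 * 196.97 = 141.8184
var_error = var_obs - var_true
var_error = 196.97 - 141.8184
var_error = 55.1516

55.1516


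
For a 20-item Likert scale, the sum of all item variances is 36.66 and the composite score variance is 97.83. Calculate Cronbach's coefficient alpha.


alpha = (k/(k-1)) * (1 - sum(si^2)/s_total^2)
= (20/19) * (1 - 36.66/97.83)
alpha = 0.6582

0.6582


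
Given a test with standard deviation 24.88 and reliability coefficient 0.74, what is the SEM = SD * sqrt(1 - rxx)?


SEM = SD * sqrt(1 - rxx)
SEM = 24.88 * sqrt(1 - 0.74)
SEM = 24.88 * sqrt(0.26) = 24.88 * 0.509902
SEM = 12.6864

12.6864


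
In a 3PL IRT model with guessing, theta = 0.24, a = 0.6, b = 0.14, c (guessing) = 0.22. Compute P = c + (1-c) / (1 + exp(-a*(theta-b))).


logit = 0.6*(0.24 - 0.14) = 0.06
P* = 1/(1 + exp(-0.06)) = 0.515
P = 0.22 + (1 - 0.22) * 0.515
P = 0.6217

0.6217


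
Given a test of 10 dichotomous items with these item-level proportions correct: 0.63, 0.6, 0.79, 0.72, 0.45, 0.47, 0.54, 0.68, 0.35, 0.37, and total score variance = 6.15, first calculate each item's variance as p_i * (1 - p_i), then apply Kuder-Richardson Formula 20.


For each item, compute p_i * q_i:
  Item 1: 0.63 * 0.37 = 0.2331
  Item 2: 0.6 * 0.4 = 0.24
  Item 3: 0.79 * 0.21 = 0.1659
  Item 4: 0.72 * 0.28 = 0.2016
  Item 5: 0.45 * 0.55 = 0.2475
  Item 6: 0.47 * 0.53 = 0.2491
  Item 7: 0.54 * 0.46 = 0.2484
  Item 8: 0.68 * 0.32 = 0.2176
  Item 9: 0.35 * 0.65 = 0.2275
  Item 10: 0.37 * 0.63 = 0.2331
Sum(p_i * q_i) = 0.2331 + 0.24 + 0.1659 + 0.2016 + 0.2475 + 0.2491 + 0.2484 + 0.2176 + 0.2275 + 0.2331 = 2.2638
KR-20 = (k/(k-1)) * (1 - Sum(p_i*q_i) / Var_total)
= (10/9) * (1 - 2.2638/6.15)
= 1.1111 * 0.6319
KR-20 = 0.7021

0.7021


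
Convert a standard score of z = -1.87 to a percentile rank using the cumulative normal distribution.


CDF(z) = 0.5 * (1 + erf(z/sqrt(2)))
erf(-1.3223) = -0.9385
CDF = 0.0307
Percentile rank = 0.0307 * 100 = 3.07

3.07


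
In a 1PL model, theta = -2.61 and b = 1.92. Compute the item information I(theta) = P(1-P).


P = 1/(1+exp(-(-2.61-1.92))) = 0.0107
I = P*(1-P) = 0.0107 * 0.9893
I = 0.0106

0.0106


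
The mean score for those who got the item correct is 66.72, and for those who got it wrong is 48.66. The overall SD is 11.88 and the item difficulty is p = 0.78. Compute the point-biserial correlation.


q = 1 - p = 0.22
rpb = ((M1 - M0) / SD) * sqrt(p * q)
rpb = ((66.72 - 48.66) / 11.88) * sqrt(0.78 * 0.22)
rpb = 0.6297

0.6297


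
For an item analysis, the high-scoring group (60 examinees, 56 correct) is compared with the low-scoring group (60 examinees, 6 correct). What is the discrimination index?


p_upper = 56/60 = 0.9333
p_lower = 6/60 = 0.1
D = 0.9333 - 0.1 = 0.8333

0.8333


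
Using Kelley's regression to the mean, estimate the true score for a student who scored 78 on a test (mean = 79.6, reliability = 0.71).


T_est = rxx * X + (1 - rxx) * mean
T_est = 0.71 * 78 + 0.29 * 79.6
T_est = 55.38 + 23.084
T_est = 78.464

78.464


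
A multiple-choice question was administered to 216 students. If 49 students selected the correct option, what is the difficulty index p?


Item difficulty p = number correct / total examinees
p = 49 / 216
p = 0.2269

0.2269


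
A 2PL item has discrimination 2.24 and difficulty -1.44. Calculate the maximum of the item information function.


For 2PL, max info at theta = b = -1.44
I_max = a^2 / 4 = 2.24^2 / 4
= 5.0176 / 4
I_max = 1.2544

1.2544


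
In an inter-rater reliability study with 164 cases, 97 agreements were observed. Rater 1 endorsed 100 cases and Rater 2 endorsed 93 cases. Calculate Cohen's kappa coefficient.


P_o = 97/164 = 0.591463
P_e = (100*93 + 64*71) / 26896 = 0.514723
kappa = (P_o - P_e) / (1 - P_e)
kappa = (0.591463 - 0.514723) / (1 - 0.514723)
kappa = 0.1581

0.1581


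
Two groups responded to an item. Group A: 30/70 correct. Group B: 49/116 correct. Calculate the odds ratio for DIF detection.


Odds_A = 30/40 = 0.75
Odds_B = 49/67 = 0.7313
OR = Odds_A / Odds_B = 0.75 / 0.7313
Exactly, OR = (30 * 67) / (40 * 49) = 2010 / 1960
OR = 1.0255

1.0255


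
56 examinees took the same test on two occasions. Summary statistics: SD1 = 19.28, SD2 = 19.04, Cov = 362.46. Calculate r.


r = cov(X,Y) / (SD_X * SD_Y)
r = 362.46 / (19.28 * 19.04)
r = 362.46 / 367.0912
r = 0.9874

0.9874


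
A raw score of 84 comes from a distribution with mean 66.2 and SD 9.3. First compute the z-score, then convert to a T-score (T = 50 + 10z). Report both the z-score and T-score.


z = (X - mean) / SD = (84 - 66.2) / 9.3
z = 17.8 / 9.3
z = 1.914
T-score = T = 50 + 10z
Carry z at full precision (z = 17.8 / 9.3) into the conversion:
T-score = 50 + 10 * (17.8 / 9.3) = 50 + 178 / 9.3
T-score = 50 + 19.1398
T-score = 69.1398

69.1398


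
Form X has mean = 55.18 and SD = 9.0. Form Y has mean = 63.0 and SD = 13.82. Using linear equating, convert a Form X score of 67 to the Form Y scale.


slope = SD_Y / SD_X = 13.82 / 9.0 ~ 1.5356
intercept = mean_Y - slope * mean_X = 63.0 - (13.82 / 9.0) * 55.18 ~ -21.732
Y = slope * X + intercept. To avoid rounding drift from the rounded slope/intercept, evaluate the equivalent form Y = mean_Y + SD_Y * (X - mean_X) / SD_X at full precision:
Y = 63.0 + 13.82 * (67 - 55.18) / 9.0
Y = 63.0 + 13.82 * 11.82 / 9.0
Y = 63.0 + 163.3524 / 9.0
Y = 63.0 + 18.1503
Y = 81.1503

81.1503


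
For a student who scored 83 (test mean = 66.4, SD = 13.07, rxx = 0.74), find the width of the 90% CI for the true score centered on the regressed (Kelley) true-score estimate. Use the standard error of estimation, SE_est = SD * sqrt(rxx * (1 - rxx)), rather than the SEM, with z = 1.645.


True score estimate = 0.74*83 + 0.26*66.4 = 78.684
SE_est = SD * sqrt(rxx * (1 - rxx)) = 13.07 * sqrt(0.74 * 0.26) = 13.07 * sqrt(0.1924) = 5.73295
CI = T_est +/- z * SE_est, so width = 2 * z * SE_est = 2 * 1.645 * 5.73295
Width = 18.8614

18.8614


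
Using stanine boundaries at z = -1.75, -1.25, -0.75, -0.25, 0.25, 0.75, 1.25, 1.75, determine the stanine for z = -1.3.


Stanine boundaries: [-1.75, -1.25, -0.75, -0.25, 0.25, 0.75, 1.25, 1.75]
z = -1.3
Check each boundary:
  z >= -1.75 -> could be stanine 2
  z < -1.25
  z < -0.75
  z < -0.25
  z < 0.25
  z < 0.75
  z < 1.25
  z < 1.75
Highest qualifying boundary gives stanine = 2

2


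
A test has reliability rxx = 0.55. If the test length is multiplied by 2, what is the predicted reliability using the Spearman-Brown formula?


r_new = (n * rxx) / (1 + (n-1) * rxx)
r_new = (2 * 0.55) / (1 + 1 * 0.55)
r_new = 1.1 / 1.55
r_new = 0.7097

0.7097


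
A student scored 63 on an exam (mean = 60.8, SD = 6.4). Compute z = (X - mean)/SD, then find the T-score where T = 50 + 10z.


z = (X - mean) / SD = (63 - 60.8) / 6.4
z = 2.2 / 6.4
z = 0.3438
T-score = T = 50 + 10z
Carry z at full precision (z = 2.2 / 6.4) into the conversion:
T-score = 50 + 10 * (2.2 / 6.4) = 50 + 22 / 6.4
T-score = 50 + 3.4375
T-score = 53.4375

53.4375


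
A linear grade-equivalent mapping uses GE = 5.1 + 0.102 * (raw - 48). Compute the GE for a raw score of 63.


raw - median = 63 - 48 = 15
slope * diff = 0.102 * 15 = 1.53
GE = 5.1 + 1.53
GE = 6.63

6.63


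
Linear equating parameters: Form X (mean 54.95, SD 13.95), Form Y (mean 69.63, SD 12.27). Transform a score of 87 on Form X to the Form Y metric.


slope = SD_Y / SD_X = 12.27 / 13.95 ~ 0.8796
intercept = mean_Y - slope * mean_X = 69.63 - (12.27 / 13.95) * 54.95 ~ 21.2976
Y = slope * X + intercept. To avoid rounding drift from the rounded slope/intercept, evaluate the equivalent form Y = mean_Y + SD_Y * (X - mean_X) / SD_X at full precision:
Y = 69.63 + 12.27 * (87 - 54.95) / 13.95
Y = 69.63 + 12.27 * 32.05 / 13.95
Y = 69.63 + 393.2535 / 13.95
Y = 69.63 + 28.1902
Y = 97.8202

97.8202
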